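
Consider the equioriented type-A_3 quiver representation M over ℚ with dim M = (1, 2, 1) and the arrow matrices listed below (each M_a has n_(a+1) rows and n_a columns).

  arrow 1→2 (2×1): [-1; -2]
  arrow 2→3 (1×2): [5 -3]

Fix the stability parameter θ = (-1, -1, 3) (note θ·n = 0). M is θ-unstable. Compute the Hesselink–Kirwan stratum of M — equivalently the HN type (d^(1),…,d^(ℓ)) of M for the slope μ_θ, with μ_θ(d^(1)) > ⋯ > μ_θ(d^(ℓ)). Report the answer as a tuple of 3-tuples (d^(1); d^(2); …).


Interval decomposition of M: I[1,3], I[2,2].
HN type (ℓ=2): μ^(1)=3; μ^(2)=-1

((0, 0, 1); (1, 2, 0))


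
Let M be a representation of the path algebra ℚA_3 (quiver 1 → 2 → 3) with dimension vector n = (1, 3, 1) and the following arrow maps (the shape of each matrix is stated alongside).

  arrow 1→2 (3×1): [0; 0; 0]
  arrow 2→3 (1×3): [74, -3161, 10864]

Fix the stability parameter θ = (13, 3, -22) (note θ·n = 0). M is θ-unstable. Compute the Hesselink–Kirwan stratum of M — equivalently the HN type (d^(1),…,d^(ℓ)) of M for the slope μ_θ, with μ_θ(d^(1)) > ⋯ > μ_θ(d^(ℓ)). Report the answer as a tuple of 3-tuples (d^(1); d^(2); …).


Interval decomposition of M: I[1,1], I[2,2]^2, I[2,3].
HN type (ℓ=3): μ^(1)=13; μ^(2)=3; μ^(3)=-19/2

((1, 0, 0); (0, 2, 0); (0, 1, 1))


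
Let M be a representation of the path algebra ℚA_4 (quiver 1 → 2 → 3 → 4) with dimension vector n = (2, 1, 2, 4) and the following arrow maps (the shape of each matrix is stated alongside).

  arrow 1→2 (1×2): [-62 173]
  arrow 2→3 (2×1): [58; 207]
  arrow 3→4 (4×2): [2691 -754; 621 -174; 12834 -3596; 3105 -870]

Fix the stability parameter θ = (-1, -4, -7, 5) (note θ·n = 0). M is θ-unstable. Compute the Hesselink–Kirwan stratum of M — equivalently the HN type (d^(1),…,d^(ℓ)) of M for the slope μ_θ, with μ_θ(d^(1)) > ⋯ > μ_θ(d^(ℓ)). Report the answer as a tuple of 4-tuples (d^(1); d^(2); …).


Via rank(M_{q-1}∘⋯∘M_p): M ≅ I[1,1], I[1,3], I[3,4], I[4,4]^3.
μ_θ-semistable layers: μ^(1)=5; μ^(2)=-1; μ^(3)=-4; μ^(4)=-7

((0, 0, 0, 4); (1, 0, 0, 0); (1, 1, 1, 0); (0, 0, 1, 0))


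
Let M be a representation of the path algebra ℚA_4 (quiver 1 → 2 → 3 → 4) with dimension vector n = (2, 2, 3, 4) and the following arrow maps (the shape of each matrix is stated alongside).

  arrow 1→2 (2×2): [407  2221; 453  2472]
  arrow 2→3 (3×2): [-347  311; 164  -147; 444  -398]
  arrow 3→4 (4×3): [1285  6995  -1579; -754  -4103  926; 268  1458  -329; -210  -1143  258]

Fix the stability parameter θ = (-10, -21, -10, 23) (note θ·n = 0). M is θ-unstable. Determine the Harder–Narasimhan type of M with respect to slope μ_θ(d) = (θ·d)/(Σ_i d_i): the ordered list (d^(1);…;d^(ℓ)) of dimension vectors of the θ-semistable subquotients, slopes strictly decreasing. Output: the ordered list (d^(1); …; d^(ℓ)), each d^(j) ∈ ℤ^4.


Interval decomposition of M: I[1,4]^2, I[3,4], I[4,4].
HN type (ℓ=3): μ^(1)=23; μ^(2)=-10; μ^(3)=-31/2

((0, 0, 0, 4); (0, 0, 3, 0); (2, 2, 0, 0))


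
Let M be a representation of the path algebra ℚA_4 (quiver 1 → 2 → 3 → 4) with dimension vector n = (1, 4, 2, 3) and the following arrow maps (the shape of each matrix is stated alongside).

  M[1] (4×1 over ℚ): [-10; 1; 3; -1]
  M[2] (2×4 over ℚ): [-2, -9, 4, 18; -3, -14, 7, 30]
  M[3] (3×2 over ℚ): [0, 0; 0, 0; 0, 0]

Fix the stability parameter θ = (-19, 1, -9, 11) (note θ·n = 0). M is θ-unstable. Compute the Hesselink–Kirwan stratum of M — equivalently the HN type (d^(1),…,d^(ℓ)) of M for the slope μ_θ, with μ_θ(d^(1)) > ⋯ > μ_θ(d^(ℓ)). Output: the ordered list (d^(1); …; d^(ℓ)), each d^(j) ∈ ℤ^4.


Interval decomposition of M: I[1,3], I[2,2]^2, I[2,3], I[4,4]^3.
HN type (ℓ=4): μ^(1)=11; μ^(2)=1; μ^(3)=-4; μ^(4)=-19

((0, 0, 0, 3); (0, 2, 0, 0); (0, 2, 2, 0); (1, 0, 0, 0))


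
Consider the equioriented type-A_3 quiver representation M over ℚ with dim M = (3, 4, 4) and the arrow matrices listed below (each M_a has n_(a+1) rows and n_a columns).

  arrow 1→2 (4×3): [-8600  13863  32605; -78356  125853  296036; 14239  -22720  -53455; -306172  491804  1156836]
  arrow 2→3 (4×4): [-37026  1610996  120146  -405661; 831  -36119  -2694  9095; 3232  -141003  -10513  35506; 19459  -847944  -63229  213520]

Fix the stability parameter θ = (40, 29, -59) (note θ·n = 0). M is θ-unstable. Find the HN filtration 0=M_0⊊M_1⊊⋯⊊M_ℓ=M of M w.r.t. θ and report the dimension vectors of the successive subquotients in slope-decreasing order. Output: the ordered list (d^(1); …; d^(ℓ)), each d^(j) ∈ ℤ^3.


Via rank(M_{q-1}∘⋯∘M_p): M ≅ I[1,2], I[1,3]^2, I[2,3], I[3,3].
μ_θ-semistable layers: μ^(1)=69/2; μ^(2)=10/3; μ^(3)=-15; μ^(4)=-59

((1, 1, 0); (2, 2, 2); (0, 1, 1); (0, 0, 1))


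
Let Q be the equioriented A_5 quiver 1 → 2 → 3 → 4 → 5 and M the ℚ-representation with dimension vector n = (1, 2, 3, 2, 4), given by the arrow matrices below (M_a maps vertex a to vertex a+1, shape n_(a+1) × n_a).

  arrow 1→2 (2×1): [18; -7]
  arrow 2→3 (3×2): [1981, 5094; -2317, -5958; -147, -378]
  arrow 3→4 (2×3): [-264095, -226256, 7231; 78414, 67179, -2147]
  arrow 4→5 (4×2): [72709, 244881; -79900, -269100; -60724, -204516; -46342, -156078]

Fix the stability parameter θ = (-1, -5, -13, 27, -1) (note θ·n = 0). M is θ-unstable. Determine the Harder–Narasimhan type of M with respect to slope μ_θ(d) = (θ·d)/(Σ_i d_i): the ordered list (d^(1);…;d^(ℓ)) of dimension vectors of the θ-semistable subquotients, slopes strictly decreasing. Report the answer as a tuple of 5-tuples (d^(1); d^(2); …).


Interval decomposition of M: I[1,2], I[2,3], I[3,4], I[3,5], I[5,5]^3.
HN type (ℓ=6): μ^(1)=27; μ^(2)=13; μ^(3)=-1; μ^(4)=-3; μ^(5)=-9; μ^(6)=-13

((0, 0, 0, 1, 0); (0, 0, 0, 1, 1); (0, 0, 0, 0, 3); (1, 1, 0, 0, 0); (0, 1, 1, 0, 0); (0, 0, 2, 0, 0))


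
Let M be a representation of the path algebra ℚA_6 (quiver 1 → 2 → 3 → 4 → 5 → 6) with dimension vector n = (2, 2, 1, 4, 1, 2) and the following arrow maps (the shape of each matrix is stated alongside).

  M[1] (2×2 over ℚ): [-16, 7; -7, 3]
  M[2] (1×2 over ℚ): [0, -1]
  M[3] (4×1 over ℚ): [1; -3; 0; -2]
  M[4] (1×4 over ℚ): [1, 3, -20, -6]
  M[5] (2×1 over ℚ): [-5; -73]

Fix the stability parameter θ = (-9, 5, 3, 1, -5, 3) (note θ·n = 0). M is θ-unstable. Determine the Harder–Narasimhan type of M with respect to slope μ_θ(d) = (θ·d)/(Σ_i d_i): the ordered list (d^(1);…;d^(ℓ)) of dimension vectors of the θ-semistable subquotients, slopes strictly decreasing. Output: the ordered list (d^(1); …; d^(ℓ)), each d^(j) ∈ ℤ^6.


Interval decomposition of M: I[1,2], I[1,6], I[4,4]^3, I[6,6].
HN type (ℓ=4): μ^(1)=5; μ^(2)=3; μ^(3)=1; μ^(4)=-9

((0, 1, 0, 0, 0, 0); (0, 0, 0, 0, 0, 2); (0, 1, 1, 4, 1, 0); (2, 0, 0, 0, 0, 0))


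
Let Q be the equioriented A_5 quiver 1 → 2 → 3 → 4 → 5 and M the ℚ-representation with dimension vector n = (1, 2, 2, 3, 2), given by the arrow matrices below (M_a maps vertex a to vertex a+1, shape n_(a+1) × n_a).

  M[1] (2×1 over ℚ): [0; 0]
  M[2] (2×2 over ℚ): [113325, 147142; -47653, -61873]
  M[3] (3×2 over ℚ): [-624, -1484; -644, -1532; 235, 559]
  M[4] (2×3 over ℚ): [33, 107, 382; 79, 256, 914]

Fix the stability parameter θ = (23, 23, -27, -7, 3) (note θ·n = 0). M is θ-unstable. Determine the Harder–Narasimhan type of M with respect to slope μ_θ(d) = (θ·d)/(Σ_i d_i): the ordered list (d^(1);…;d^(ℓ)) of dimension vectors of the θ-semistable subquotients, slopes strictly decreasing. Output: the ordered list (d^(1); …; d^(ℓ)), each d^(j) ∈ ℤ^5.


Interval decomposition of M: I[1,1], I[2,4], I[2,5], I[4,5].
HN type (ℓ=4): μ^(1)=23; μ^(2)=3; μ^(3)=-11/3; μ^(4)=-7

((1, 0, 0, 0, 0); (0, 0, 0, 0, 2); (0, 2, 2, 2, 0); (0, 0, 0, 1, 0))


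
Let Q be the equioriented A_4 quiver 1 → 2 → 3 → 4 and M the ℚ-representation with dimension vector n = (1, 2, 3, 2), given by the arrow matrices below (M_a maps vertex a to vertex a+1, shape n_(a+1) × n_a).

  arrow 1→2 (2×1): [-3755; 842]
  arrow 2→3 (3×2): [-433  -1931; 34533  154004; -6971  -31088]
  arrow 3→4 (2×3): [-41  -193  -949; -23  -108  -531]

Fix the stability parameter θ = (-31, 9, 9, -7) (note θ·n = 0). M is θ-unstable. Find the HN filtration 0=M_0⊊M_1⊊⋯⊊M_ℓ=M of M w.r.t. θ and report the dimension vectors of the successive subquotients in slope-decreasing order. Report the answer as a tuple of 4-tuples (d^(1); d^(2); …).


Via rank(M_{q-1}∘⋯∘M_p): M ≅ I[1,4], I[2,4], I[3,3].
μ_θ-semistable layers: μ^(1)=9; μ^(2)=11/3; μ^(3)=-31

((0, 0, 1, 0); (0, 2, 2, 2); (1, 0, 0, 0))


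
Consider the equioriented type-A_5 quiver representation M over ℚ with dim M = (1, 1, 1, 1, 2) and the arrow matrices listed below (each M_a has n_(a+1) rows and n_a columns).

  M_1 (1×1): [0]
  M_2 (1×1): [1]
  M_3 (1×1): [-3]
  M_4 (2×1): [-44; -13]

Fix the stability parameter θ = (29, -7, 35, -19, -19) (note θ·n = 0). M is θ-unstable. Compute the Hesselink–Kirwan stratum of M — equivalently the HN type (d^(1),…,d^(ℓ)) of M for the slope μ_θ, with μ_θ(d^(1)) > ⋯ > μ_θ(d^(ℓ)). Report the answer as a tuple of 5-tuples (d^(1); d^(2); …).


Barcode: M ≅ I[1,1], I[2,5], I[5,5]. HN layers by μ_θ (4 steps, strictly decreasing):
  μ^(1)=29; μ^(2)=-1; μ^(3)=-7; μ^(4)=-19

((1, 0, 0, 0, 0); (0, 0, 1, 1, 1); (0, 1, 0, 0, 0); (0, 0, 0, 0, 1))


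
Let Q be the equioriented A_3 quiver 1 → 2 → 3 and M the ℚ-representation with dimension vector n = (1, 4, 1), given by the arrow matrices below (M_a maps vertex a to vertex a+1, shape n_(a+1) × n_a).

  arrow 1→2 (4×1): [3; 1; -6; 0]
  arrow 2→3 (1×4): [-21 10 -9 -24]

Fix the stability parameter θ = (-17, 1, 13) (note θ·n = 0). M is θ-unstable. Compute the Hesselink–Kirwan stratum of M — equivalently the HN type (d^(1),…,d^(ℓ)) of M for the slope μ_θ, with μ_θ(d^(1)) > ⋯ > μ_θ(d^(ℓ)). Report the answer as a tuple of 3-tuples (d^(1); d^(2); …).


Barcode: M ≅ I[1,3], I[2,2]^3. HN layers by μ_θ (3 steps, strictly decreasing):
  μ^(1)=13; μ^(2)=1; μ^(3)=-17

((0, 0, 1); (0, 4, 0); (1, 0, 0))


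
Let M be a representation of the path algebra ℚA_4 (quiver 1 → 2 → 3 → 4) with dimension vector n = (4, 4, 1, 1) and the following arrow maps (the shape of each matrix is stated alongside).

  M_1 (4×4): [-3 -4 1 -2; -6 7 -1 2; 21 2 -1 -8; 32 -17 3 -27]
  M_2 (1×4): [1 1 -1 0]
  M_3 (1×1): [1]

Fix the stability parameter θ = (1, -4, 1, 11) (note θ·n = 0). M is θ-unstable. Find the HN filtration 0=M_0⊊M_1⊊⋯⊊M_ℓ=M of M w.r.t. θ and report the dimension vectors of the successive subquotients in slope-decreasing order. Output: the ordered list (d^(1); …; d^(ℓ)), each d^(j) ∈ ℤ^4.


Interval decomposition of M: I[1,2]^3, I[1,4].
HN type (ℓ=3): μ^(1)=11; μ^(2)=1; μ^(3)=-3/2

((0, 0, 0, 1); (0, 0, 1, 0); (4, 4, 0, 0))


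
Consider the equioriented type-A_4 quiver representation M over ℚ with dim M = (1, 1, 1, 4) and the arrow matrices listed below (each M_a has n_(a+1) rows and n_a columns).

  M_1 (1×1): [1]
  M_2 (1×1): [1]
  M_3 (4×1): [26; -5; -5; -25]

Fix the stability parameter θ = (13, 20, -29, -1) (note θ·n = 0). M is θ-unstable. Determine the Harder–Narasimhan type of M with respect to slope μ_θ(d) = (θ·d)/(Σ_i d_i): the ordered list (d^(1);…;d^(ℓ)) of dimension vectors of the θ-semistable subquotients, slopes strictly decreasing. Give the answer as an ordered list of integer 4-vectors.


Interval decomposition of M: I[1,4], I[4,4]^3.
HN type (ℓ=2): μ^(1)=3/4; μ^(2)=-1

((1, 1, 1, 1); (0, 0, 0, 3))


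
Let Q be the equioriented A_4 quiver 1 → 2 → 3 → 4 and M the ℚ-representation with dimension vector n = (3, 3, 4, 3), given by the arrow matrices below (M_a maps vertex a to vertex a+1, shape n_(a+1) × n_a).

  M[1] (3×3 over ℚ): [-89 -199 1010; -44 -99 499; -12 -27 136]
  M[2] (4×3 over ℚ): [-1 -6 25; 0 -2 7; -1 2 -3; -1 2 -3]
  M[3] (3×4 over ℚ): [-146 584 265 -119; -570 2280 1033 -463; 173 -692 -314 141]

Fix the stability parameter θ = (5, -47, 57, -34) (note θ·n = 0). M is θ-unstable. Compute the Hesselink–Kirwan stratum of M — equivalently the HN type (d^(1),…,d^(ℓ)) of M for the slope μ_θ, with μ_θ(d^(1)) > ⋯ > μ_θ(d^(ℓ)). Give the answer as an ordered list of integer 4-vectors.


Barcode: M ≅ I[1,2], I[1,3]^2, I[3,4]^2, I[4,4]. HN layers by μ_θ (4 steps, strictly decreasing):
  μ^(1)=57; μ^(2)=23/2; μ^(3)=-21; μ^(4)=-34

((0, 0, 2, 0); (0, 0, 2, 2); (3, 3, 0, 0); (0, 0, 0, 1))


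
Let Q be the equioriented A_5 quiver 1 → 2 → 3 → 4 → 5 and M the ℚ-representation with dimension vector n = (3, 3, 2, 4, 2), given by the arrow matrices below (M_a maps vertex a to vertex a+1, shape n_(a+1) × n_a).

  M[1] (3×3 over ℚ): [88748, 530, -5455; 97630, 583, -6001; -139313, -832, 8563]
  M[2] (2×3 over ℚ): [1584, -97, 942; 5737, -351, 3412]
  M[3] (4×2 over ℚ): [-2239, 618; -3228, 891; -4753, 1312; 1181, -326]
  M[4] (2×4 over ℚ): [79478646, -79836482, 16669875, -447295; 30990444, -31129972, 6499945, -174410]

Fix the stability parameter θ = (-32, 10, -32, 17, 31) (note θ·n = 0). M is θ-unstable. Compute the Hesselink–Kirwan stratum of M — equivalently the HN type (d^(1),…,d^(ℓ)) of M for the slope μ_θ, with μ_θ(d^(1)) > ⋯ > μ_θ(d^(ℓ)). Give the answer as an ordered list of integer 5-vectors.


Barcode: M ≅ I[1,2], I[1,4], I[1,5], I[4,4], I[4,5]. HN layers by μ_θ (5 steps, strictly decreasing):
  μ^(1)=31; μ^(2)=17; μ^(3)=10; μ^(4)=-11; μ^(5)=-32

((0, 0, 0, 0, 2); (0, 0, 0, 4, 0); (0, 1, 0, 0, 0); (0, 2, 2, 0, 0); (3, 0, 0, 0, 0))


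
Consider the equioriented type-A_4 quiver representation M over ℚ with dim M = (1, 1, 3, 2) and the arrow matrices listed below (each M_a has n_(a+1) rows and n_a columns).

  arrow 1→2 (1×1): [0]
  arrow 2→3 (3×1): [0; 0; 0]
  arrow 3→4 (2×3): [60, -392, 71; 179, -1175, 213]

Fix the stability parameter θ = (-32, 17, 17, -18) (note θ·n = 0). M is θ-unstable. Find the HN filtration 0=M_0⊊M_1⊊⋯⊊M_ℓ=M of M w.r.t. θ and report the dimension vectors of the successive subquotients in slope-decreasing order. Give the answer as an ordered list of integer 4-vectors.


Via rank(M_{q-1}∘⋯∘M_p): M ≅ I[1,1], I[2,2], I[3,3], I[3,4]^2.
μ_θ-semistable layers: μ^(1)=17; μ^(2)=-1/2; μ^(3)=-32

((0, 1, 1, 0); (0, 0, 2, 2); (1, 0, 0, 0))


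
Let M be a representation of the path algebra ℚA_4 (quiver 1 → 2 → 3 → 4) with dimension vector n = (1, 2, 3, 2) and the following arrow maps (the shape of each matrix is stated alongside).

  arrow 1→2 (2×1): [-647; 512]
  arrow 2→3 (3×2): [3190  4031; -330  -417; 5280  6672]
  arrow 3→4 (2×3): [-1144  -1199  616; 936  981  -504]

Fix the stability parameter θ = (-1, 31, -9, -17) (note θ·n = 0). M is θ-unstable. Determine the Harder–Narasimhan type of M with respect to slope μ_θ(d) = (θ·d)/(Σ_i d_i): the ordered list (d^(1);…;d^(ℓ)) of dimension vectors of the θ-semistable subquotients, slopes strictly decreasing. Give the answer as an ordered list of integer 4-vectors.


Barcode: M ≅ I[1,4], I[2,2], I[3,3]^2, I[4,4]. HN layers by μ_θ (5 steps, strictly decreasing):
  μ^(1)=31; μ^(2)=5/3; μ^(3)=-1; μ^(4)=-9; μ^(5)=-17

((0, 1, 0, 0); (0, 1, 1, 1); (1, 0, 0, 0); (0, 0, 2, 0); (0, 0, 0, 1))


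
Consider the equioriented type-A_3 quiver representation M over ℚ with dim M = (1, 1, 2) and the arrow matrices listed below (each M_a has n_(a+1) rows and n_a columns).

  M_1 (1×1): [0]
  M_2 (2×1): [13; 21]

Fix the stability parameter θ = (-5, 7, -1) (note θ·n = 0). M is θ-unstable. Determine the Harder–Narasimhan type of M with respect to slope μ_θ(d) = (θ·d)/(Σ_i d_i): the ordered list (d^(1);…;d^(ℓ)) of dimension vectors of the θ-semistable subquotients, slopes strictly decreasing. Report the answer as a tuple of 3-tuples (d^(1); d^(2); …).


Barcode: M ≅ I[1,1], I[2,3], I[3,3]. HN layers by μ_θ (3 steps, strictly decreasing):
  μ^(1)=3; μ^(2)=-1; μ^(3)=-5

((0, 1, 1); (0, 0, 1); (1, 0, 0))


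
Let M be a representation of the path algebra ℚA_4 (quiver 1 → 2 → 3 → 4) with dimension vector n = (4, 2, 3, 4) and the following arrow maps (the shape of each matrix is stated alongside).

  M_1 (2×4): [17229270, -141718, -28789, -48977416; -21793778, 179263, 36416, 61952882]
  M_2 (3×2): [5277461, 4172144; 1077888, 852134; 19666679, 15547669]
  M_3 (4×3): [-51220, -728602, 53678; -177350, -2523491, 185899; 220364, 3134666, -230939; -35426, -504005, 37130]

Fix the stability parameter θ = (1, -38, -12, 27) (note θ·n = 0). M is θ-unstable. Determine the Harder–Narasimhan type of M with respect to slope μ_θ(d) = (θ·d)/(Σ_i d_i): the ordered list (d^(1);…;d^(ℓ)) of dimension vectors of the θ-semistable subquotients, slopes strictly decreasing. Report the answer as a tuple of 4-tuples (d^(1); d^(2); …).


Barcode: M ≅ I[1,1]^2, I[1,3], I[1,4], I[3,4], I[4,4]^2. HN layers by μ_θ (4 steps, strictly decreasing):
  μ^(1)=27; μ^(2)=1; μ^(3)=-12; μ^(4)=-37/2

((0, 0, 0, 4); (2, 0, 0, 0); (0, 0, 3, 0); (2, 2, 0, 0))


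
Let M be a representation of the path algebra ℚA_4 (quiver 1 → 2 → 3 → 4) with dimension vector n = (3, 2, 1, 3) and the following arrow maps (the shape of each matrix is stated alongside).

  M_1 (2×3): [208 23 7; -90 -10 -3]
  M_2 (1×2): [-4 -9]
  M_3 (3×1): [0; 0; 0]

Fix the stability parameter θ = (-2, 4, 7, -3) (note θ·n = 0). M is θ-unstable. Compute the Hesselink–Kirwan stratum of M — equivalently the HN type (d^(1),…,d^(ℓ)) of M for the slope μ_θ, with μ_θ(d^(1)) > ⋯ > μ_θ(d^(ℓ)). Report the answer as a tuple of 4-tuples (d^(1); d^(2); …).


Via rank(M_{q-1}∘⋯∘M_p): M ≅ I[1,1], I[1,2], I[1,3], I[4,4]^3.
μ_θ-semistable layers: μ^(1)=7; μ^(2)=4; μ^(3)=-2; μ^(4)=-3

((0, 0, 1, 0); (0, 2, 0, 0); (3, 0, 0, 0); (0, 0, 0, 3))


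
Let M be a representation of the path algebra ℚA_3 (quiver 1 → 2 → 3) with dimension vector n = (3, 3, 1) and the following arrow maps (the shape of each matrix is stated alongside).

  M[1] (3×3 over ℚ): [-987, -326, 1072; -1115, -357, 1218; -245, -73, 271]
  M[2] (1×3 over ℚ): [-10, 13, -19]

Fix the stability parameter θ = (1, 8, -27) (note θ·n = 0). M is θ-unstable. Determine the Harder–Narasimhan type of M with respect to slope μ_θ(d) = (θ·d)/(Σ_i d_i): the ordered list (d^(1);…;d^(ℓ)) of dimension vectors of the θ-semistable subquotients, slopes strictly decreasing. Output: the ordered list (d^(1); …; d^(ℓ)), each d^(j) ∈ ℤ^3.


Barcode: M ≅ I[1,2]^2, I[1,3]. HN layers by μ_θ (3 steps, strictly decreasing):
  μ^(1)=8; μ^(2)=1; μ^(3)=-6

((0, 2, 0); (2, 0, 0); (1, 1, 1))


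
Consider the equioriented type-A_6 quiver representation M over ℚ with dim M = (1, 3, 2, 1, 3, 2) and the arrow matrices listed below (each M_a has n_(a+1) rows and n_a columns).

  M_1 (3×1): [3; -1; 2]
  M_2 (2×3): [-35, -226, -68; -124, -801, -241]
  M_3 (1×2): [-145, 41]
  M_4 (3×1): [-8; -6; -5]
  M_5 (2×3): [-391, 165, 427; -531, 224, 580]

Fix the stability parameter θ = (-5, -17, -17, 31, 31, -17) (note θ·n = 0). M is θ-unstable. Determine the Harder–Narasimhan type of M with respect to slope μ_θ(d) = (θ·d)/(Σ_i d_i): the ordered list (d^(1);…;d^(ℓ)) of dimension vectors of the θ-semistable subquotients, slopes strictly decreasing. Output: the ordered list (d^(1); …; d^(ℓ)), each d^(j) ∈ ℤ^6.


Interval decomposition of M: I[1,6], I[2,2], I[2,3], I[5,5], I[5,6].
HN type (ℓ=5): μ^(1)=31; μ^(2)=15; μ^(3)=7; μ^(4)=-13; μ^(5)=-17

((0, 0, 0, 0, 1, 0); (0, 0, 0, 1, 1, 1); (0, 0, 0, 0, 1, 1); (1, 1, 1, 0, 0, 0); (0, 2, 1, 0, 0, 0))


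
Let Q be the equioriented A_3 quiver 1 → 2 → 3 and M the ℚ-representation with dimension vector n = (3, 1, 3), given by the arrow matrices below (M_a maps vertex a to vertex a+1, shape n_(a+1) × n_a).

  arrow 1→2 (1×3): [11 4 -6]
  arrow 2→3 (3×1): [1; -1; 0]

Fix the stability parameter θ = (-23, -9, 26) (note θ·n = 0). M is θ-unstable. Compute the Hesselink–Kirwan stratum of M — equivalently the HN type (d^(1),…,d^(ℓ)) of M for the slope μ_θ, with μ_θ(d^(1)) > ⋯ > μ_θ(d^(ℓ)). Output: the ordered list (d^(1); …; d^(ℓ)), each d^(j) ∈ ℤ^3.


Interval decomposition of M: I[1,1]^2, I[1,3], I[3,3]^2.
HN type (ℓ=3): μ^(1)=26; μ^(2)=-9; μ^(3)=-23

((0, 0, 3); (0, 1, 0); (3, 0, 0))


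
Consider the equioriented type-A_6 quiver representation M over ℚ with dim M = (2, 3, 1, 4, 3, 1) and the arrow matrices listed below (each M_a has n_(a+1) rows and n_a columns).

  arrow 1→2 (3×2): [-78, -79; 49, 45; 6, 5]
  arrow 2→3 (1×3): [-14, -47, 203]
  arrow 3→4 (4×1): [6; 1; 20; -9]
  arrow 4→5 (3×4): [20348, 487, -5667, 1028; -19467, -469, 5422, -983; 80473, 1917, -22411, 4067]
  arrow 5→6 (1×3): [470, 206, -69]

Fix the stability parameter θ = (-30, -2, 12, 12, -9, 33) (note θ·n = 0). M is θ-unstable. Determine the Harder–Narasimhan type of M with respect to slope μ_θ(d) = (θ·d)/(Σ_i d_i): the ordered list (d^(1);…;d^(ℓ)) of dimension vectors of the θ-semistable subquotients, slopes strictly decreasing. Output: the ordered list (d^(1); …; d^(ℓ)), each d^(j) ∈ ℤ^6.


Via rank(M_{q-1}∘⋯∘M_p): M ≅ I[1,2], I[1,6], I[2,2], I[4,4], I[4,5]^2.
μ_θ-semistable layers: μ^(1)=33; μ^(2)=12; μ^(3)=5; μ^(4)=3/2; μ^(5)=-2; μ^(6)=-30

((0, 0, 0, 0, 0, 1); (0, 0, 0, 1, 0, 0); (0, 0, 1, 1, 1, 0); (0, 0, 0, 2, 2, 0); (0, 3, 0, 0, 0, 0); (2, 0, 0, 0, 0, 0))


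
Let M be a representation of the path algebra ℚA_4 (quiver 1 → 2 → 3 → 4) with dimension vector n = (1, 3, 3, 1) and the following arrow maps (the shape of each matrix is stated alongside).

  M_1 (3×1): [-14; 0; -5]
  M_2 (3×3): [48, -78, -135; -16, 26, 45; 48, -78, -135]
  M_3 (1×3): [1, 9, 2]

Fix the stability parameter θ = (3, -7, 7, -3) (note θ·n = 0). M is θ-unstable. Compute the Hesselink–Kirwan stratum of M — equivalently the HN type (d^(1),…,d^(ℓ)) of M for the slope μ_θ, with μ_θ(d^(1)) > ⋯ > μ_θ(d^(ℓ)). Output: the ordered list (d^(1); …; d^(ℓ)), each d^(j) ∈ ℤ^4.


Via rank(M_{q-1}∘⋯∘M_p): M ≅ I[1,3], I[2,2]^2, I[3,3], I[3,4].
μ_θ-semistable layers: μ^(1)=7; μ^(2)=2; μ^(3)=-2; μ^(4)=-7

((0, 0, 2, 0); (0, 0, 1, 1); (1, 1, 0, 0); (0, 2, 0, 0))


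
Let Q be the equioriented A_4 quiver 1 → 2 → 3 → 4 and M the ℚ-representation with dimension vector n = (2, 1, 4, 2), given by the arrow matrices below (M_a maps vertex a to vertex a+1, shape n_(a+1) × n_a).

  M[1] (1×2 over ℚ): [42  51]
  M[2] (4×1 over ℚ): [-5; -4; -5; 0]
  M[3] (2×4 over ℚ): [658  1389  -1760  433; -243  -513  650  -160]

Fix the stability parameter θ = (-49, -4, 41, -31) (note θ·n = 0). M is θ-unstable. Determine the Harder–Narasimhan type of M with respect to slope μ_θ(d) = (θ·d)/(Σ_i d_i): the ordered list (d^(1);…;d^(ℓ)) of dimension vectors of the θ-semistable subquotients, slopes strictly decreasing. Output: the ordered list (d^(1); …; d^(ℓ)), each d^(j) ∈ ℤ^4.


Interval decomposition of M: I[1,1], I[1,4], I[3,3]^2, I[3,4].
HN type (ℓ=4): μ^(1)=41; μ^(2)=5; μ^(3)=-4; μ^(4)=-49

((0, 0, 2, 0); (0, 0, 2, 2); (0, 1, 0, 0); (2, 0, 0, 0))


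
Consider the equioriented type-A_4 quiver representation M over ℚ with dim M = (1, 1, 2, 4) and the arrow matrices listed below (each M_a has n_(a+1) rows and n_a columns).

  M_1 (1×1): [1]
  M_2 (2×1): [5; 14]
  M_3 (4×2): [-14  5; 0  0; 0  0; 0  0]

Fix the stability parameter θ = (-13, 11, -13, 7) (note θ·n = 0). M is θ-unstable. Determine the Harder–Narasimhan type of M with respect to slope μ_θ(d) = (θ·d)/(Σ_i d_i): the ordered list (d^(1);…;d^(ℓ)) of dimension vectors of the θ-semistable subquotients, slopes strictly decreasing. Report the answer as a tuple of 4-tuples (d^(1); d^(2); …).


Barcode: M ≅ I[1,3], I[3,4], I[4,4]^3. HN layers by μ_θ (3 steps, strictly decreasing):
  μ^(1)=7; μ^(2)=-1; μ^(3)=-13

((0, 0, 0, 4); (0, 1, 1, 0); (1, 0, 1, 0))


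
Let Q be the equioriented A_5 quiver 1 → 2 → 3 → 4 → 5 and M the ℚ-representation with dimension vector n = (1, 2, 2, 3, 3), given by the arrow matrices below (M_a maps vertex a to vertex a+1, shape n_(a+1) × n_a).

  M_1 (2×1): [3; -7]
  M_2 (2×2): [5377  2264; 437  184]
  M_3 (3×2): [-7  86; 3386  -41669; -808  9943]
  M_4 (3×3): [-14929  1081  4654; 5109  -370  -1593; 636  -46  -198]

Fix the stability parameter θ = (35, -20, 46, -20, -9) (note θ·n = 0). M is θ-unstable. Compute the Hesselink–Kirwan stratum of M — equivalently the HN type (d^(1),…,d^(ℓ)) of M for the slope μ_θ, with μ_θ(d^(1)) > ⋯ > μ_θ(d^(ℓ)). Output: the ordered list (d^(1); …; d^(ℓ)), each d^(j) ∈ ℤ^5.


Interval decomposition of M: I[1,5], I[2,2], I[3,5], I[4,4], I[5,5].
HN type (ℓ=4): μ^(1)=32/5; μ^(2)=17/3; μ^(3)=-9; μ^(4)=-20

((1, 1, 1, 1, 1); (0, 0, 1, 1, 1); (0, 0, 0, 0, 1); (0, 1, 0, 1, 0))


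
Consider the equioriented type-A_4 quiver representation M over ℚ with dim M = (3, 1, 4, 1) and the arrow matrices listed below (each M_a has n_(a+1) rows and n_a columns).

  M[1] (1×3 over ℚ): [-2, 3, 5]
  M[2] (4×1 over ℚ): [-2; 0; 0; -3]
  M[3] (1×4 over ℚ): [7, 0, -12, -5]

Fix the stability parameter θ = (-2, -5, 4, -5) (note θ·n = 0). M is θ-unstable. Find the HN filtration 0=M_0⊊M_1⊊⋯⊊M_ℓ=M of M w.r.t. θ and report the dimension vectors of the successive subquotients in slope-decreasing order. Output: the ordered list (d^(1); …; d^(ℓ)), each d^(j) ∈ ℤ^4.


Via rank(M_{q-1}∘⋯∘M_p): M ≅ I[1,1]^2, I[1,4], I[3,3]^3.
μ_θ-semistable layers: μ^(1)=4; μ^(2)=-1/2; μ^(3)=-2; μ^(4)=-7/2

((0, 0, 3, 0); (0, 0, 1, 1); (2, 0, 0, 0); (1, 1, 0, 0))


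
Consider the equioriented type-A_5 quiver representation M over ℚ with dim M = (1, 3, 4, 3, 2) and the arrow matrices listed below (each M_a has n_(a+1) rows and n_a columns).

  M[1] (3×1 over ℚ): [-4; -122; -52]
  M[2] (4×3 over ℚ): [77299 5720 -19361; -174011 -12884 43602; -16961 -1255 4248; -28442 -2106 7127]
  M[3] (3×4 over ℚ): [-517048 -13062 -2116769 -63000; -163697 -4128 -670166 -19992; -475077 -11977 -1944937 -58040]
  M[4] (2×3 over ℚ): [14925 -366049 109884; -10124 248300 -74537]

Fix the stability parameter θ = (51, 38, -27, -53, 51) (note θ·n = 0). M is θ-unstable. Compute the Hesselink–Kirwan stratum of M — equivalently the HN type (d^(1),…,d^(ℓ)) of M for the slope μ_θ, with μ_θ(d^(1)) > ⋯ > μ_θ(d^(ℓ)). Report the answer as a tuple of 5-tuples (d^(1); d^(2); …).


Barcode: M ≅ I[1,5], I[2,4], I[2,5], I[3,3]. HN layers by μ_θ (4 steps, strictly decreasing):
  μ^(1)=51; μ^(2)=9/4; μ^(3)=-14; μ^(4)=-27

((0, 0, 0, 0, 2); (1, 1, 1, 1, 0); (0, 2, 2, 2, 0); (0, 0, 1, 0, 0))


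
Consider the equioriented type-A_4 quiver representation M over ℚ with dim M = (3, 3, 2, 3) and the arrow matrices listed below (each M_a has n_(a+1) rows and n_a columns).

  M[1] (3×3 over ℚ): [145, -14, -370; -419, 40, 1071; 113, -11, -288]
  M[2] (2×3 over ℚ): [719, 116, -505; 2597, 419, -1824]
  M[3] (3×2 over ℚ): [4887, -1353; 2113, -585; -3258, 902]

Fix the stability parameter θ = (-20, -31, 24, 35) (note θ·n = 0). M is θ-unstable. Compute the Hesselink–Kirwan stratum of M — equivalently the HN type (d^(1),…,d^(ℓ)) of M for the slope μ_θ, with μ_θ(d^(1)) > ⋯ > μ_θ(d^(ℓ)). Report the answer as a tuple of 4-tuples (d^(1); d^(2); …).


Interval decomposition of M: I[1,2], I[1,4]^2, I[4,4].
HN type (ℓ=3): μ^(1)=35; μ^(2)=24; μ^(3)=-51/2

((0, 0, 0, 3); (0, 0, 2, 0); (3, 3, 0, 0))


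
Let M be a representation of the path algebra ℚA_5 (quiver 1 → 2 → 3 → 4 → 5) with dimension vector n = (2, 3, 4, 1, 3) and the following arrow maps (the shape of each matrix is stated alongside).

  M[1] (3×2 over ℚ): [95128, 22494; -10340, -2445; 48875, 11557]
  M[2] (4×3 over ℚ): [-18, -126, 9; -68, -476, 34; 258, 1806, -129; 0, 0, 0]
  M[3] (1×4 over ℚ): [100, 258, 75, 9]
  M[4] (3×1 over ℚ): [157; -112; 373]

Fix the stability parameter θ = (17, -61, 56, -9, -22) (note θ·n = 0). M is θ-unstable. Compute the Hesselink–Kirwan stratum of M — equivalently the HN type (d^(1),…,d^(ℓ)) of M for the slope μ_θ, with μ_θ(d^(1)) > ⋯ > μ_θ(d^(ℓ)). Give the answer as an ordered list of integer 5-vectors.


Interval decomposition of M: I[1,2], I[1,5], I[2,2], I[3,3]^3, I[5,5]^2.
HN type (ℓ=4): μ^(1)=56; μ^(2)=25/3; μ^(3)=-22; μ^(4)=-61

((0, 0, 3, 0, 0); (0, 0, 1, 1, 1); (2, 2, 0, 0, 2); (0, 1, 0, 0, 0))


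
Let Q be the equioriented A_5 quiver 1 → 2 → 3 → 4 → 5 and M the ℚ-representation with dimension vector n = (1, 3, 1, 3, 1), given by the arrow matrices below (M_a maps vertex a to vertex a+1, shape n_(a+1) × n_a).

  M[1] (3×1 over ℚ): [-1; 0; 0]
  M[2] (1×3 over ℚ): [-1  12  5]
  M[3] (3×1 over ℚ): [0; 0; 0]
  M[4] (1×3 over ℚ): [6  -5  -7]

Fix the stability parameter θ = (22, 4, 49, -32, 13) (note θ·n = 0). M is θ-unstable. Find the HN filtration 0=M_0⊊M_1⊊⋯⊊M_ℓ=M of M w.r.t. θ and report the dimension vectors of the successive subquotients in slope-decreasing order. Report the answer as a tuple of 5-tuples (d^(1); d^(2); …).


Barcode: M ≅ I[1,3], I[2,2]^2, I[4,4]^2, I[4,5]. HN layers by μ_θ (4 steps, strictly decreasing):
  μ^(1)=49; μ^(2)=13; μ^(3)=4; μ^(4)=-32

((0, 0, 1, 0, 0); (1, 1, 0, 0, 1); (0, 2, 0, 0, 0); (0, 0, 0, 3, 0))


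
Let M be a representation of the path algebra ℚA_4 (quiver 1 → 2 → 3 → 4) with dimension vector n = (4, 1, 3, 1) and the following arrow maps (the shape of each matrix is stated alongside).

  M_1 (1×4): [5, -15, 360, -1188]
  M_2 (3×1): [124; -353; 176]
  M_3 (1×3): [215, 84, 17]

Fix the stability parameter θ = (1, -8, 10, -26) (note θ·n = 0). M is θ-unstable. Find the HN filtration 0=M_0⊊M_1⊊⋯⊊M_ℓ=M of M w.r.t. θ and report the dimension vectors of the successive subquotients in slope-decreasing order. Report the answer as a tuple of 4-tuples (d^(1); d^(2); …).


Barcode: M ≅ I[1,1]^3, I[1,3], I[3,3], I[3,4]. HN layers by μ_θ (4 steps, strictly decreasing):
  μ^(1)=10; μ^(2)=1; μ^(3)=-7/2; μ^(4)=-8

((0, 0, 2, 0); (3, 0, 0, 0); (1, 1, 0, 0); (0, 0, 1, 1))


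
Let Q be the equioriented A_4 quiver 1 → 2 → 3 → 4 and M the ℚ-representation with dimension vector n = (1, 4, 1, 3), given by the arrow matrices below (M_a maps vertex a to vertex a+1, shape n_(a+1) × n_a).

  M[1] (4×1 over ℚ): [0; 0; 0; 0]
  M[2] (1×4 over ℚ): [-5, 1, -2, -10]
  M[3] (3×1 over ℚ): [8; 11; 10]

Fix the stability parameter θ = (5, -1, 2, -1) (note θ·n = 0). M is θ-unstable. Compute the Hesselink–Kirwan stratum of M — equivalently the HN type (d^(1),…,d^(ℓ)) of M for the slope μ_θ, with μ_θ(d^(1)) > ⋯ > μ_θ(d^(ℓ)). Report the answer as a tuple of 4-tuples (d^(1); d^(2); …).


Via rank(M_{q-1}∘⋯∘M_p): M ≅ I[1,1], I[2,2]^3, I[2,4], I[4,4]^2.
μ_θ-semistable layers: μ^(1)=5; μ^(2)=1/2; μ^(3)=-1

((1, 0, 0, 0); (0, 0, 1, 1); (0, 4, 0, 2))


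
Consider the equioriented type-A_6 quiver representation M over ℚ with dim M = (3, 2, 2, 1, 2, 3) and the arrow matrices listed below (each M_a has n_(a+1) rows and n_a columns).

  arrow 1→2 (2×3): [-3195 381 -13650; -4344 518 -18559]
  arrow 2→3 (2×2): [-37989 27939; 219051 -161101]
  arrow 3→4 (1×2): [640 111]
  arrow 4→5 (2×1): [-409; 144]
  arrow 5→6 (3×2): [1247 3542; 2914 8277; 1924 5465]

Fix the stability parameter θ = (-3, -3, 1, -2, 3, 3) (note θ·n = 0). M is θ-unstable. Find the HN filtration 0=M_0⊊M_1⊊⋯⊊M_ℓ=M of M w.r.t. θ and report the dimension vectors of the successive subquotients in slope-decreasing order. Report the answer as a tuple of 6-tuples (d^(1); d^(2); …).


Interval decomposition of M: I[1,1], I[1,2], I[1,6], I[3,3], I[5,6], I[6,6].
HN type (ℓ=4): μ^(1)=3; μ^(2)=1; μ^(3)=-1/2; μ^(4)=-3

((0, 0, 0, 0, 2, 3); (0, 0, 1, 0, 0, 0); (0, 0, 1, 1, 0, 0); (3, 2, 0, 0, 0, 0))


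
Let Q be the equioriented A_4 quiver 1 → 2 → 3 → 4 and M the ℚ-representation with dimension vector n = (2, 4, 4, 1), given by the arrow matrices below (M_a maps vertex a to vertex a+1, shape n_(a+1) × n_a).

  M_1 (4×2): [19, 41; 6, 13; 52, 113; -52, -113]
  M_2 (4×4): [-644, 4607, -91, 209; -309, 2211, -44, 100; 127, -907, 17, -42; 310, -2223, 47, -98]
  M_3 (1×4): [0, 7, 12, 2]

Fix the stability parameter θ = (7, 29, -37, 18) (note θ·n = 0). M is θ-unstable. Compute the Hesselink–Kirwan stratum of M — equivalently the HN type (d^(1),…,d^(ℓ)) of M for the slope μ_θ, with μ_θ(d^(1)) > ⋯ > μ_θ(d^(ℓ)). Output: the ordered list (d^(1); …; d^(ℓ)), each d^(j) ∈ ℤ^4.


Interval decomposition of M: I[1,3], I[1,4], I[2,3]^2.
HN type (ℓ=3): μ^(1)=18; μ^(2)=-1/3; μ^(3)=-4

((0, 0, 0, 1); (2, 2, 2, 0); (0, 2, 2, 0))


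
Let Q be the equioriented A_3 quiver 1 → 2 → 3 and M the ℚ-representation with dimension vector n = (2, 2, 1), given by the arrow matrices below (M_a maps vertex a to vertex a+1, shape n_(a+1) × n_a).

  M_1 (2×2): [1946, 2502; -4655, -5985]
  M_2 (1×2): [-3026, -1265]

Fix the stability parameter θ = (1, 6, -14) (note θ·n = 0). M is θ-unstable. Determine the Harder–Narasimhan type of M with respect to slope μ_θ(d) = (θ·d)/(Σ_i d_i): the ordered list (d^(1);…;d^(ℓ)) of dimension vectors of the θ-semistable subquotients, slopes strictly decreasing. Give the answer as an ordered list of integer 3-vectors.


Via rank(M_{q-1}∘⋯∘M_p): M ≅ I[1,1], I[1,3], I[2,2].
μ_θ-semistable layers: μ^(1)=6; μ^(2)=1; μ^(3)=-7/3

((0, 1, 0); (1, 0, 0); (1, 1, 1))


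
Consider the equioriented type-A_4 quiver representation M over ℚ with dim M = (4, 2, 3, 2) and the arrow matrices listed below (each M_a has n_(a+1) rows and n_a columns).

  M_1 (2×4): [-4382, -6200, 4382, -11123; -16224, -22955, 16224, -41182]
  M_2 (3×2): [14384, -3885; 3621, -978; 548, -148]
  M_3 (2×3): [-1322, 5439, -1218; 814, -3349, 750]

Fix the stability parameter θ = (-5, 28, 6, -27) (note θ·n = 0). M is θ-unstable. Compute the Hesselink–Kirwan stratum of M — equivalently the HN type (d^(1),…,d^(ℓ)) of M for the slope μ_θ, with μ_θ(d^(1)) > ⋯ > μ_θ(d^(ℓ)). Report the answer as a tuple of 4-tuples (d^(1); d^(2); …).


Interval decomposition of M: I[1,1]^2, I[1,3], I[1,4], I[3,4].
HN type (ℓ=4): μ^(1)=17; μ^(2)=7/3; μ^(3)=-5; μ^(4)=-21/2

((0, 1, 1, 0); (0, 1, 1, 1); (4, 0, 0, 0); (0, 0, 1, 1))


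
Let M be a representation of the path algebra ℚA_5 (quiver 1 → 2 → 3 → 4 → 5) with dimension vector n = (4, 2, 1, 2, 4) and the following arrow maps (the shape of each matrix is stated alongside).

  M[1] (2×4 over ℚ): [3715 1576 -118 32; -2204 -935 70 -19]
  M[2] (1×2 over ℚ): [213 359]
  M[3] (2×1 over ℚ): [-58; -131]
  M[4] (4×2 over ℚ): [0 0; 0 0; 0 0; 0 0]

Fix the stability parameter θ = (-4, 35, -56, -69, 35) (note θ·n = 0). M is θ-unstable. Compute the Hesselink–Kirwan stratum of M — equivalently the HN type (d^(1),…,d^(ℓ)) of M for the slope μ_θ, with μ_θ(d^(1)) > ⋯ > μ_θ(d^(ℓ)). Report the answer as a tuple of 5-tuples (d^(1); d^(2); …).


Barcode: M ≅ I[1,1]^2, I[1,2], I[1,4], I[4,4], I[5,5]^4. HN layers by μ_θ (4 steps, strictly decreasing):
  μ^(1)=35; μ^(2)=-4; μ^(3)=-47/2; μ^(4)=-69

((0, 1, 0, 0, 4); (3, 0, 0, 0, 0); (1, 1, 1, 1, 0); (0, 0, 0, 1, 0))


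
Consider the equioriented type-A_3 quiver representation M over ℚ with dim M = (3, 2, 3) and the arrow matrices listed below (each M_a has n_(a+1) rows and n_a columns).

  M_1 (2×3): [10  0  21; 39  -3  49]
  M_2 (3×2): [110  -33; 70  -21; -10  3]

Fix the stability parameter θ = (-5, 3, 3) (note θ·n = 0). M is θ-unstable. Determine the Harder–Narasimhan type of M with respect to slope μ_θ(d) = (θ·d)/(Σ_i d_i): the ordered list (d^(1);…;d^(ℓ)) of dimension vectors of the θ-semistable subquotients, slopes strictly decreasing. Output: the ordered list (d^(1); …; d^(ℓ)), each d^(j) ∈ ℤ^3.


Interval decomposition of M: I[1,1], I[1,2], I[1,3], I[3,3]^2.
HN type (ℓ=2): μ^(1)=3; μ^(2)=-5

((0, 2, 3); (3, 0, 0))


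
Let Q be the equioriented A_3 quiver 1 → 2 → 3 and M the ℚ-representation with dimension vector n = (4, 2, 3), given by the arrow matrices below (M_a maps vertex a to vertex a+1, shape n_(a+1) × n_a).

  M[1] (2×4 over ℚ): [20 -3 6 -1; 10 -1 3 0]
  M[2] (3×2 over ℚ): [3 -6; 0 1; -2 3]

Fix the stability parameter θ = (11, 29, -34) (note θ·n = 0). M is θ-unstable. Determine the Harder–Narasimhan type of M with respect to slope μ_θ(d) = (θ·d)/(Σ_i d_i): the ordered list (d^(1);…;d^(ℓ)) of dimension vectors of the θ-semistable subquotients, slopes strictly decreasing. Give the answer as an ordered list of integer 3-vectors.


Interval decomposition of M: I[1,1]^2, I[1,3]^2, I[3,3].
HN type (ℓ=3): μ^(1)=11; μ^(2)=2; μ^(3)=-34

((2, 0, 0); (2, 2, 2); (0, 0, 1))


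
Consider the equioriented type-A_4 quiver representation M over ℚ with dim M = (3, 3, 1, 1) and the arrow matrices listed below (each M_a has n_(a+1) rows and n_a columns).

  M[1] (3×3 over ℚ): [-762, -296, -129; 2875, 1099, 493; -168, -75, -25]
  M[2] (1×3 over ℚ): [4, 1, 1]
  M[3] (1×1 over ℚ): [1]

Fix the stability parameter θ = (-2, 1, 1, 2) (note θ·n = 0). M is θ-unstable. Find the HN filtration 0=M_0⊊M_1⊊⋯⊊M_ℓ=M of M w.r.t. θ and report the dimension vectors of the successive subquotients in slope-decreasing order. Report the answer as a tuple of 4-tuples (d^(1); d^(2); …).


Interval decomposition of M: I[1,2]^2, I[1,4].
HN type (ℓ=3): μ^(1)=2; μ^(2)=1; μ^(3)=-2

((0, 0, 0, 1); (0, 3, 1, 0); (3, 0, 0, 0))


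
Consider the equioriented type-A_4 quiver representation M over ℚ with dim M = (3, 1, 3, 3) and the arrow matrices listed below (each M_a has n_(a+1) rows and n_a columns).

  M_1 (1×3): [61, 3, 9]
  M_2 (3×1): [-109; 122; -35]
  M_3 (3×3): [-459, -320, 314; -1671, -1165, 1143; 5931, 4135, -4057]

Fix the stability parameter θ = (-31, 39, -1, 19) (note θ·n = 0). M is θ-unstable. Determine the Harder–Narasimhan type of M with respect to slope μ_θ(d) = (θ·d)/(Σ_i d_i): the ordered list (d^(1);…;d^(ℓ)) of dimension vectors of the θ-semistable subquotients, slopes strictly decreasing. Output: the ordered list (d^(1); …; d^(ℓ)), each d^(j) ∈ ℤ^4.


Barcode: M ≅ I[1,1]^2, I[1,4], I[3,3], I[3,4], I[4,4]. HN layers by μ_θ (3 steps, strictly decreasing):
  μ^(1)=19; μ^(2)=-1; μ^(3)=-31

((0, 1, 1, 3); (0, 0, 2, 0); (3, 0, 0, 0))


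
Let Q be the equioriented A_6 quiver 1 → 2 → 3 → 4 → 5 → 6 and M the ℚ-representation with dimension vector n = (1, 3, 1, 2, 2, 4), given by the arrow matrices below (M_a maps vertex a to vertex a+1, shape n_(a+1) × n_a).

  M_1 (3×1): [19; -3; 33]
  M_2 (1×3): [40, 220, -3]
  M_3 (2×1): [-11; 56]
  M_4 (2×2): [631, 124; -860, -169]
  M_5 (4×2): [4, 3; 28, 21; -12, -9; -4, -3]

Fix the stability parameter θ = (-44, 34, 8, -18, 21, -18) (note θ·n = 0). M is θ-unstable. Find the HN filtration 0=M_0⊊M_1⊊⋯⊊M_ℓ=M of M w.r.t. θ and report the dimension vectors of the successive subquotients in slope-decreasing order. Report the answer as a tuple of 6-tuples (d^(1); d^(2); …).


Barcode: M ≅ I[1,5], I[2,2]^2, I[4,6], I[6,6]^3. HN layers by μ_θ (6 steps, strictly decreasing):
  μ^(1)=34; μ^(2)=21; μ^(3)=8; μ^(4)=3/2; μ^(5)=-18; μ^(6)=-44

((0, 2, 0, 0, 0, 0); (0, 0, 0, 0, 1, 0); (0, 1, 1, 1, 0, 0); (0, 0, 0, 0, 1, 1); (0, 0, 0, 1, 0, 3); (1, 0, 0, 0, 0, 0))


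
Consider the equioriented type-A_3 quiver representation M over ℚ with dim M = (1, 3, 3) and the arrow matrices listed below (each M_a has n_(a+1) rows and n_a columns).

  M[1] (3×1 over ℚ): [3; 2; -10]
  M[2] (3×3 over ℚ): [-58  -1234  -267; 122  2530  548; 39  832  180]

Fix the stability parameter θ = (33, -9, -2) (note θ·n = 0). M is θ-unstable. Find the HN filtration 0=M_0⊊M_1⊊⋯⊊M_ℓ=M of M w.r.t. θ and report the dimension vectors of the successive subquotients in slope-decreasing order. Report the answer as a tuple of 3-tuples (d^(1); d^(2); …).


Barcode: M ≅ I[1,3], I[2,3]^2. HN layers by μ_θ (3 steps, strictly decreasing):
  μ^(1)=22/3; μ^(2)=-2; μ^(3)=-9

((1, 1, 1); (0, 0, 2); (0, 2, 0))
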